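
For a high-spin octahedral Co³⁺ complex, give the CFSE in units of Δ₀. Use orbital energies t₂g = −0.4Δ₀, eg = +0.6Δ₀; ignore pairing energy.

Co³⁺: group 9, so d-count = 9 − 3 = 6.
Configuration: t₂g⁴ eg².
CFSE = 4(-0.4Δ₀) + 2(0.6Δ₀) = -1.6Δ₀ + 1.2Δ₀ = -0.4Δ₀.

-0.4 Δ₀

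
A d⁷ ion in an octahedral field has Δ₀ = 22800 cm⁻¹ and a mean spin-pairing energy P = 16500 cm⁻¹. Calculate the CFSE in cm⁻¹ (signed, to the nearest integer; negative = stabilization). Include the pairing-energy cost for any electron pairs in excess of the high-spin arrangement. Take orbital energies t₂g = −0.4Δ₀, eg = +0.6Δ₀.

-24540

Since Δ₀ = 22800 cm⁻¹ > P = 16500 cm⁻¹, the complex adopts the low-spin configuration.
Filling d⁷ accordingly: t₂g⁶ eg¹.
Orbital CFSE = -1.8Δ₀ = -1.8 × 22800 = -41040 cm⁻¹.
Excess pairs vs high-spin: 3 − 2 = 1; pairing cost = +16500 cm⁻¹.
Net CFSE = -41040 + 16500 = -24540 cm⁻¹.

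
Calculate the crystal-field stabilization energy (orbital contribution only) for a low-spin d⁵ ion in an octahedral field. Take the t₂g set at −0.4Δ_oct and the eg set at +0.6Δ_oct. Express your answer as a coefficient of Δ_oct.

-2.0 Δ_oct

Configuration: t₂g⁵ eg⁰.
CFSE = 5(-0.4Δ_oct) + 0(0.6Δ_oct) = -2.0Δ_oct + 0.0Δ_oct = -2.0Δ_oct.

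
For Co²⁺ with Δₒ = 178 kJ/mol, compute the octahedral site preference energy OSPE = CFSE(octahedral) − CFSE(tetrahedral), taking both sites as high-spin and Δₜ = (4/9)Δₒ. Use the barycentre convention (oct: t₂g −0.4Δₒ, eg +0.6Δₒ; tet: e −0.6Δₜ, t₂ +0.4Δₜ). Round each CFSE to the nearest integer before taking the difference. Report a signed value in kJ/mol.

Co²⁺: group 9, so d-count = 9 − 2 = 7.
In an octahedral site d⁷ (HS) is t₂g⁵ eg², giving CFSE(oct) = -0.8Δₒ = -142 kJ/mol.
Tetrahedral: e⁴ t₂³, CFSE = 4(−0.6) + 3(+0.4) = -1.2Δₜ = -1.2 × (4/9) × 178 = -95 kJ/mol.
OSPE = -142 − (-95) = -47 kJ/mol.

-47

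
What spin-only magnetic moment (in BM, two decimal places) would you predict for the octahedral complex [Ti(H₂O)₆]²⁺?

H₂O is neutral, so the +2 overall charge sits on Ti: oxidation state +2.
Ti sits in group 4; removing 2 electrons leaves Ti²⁺ with 4 − 2 = 2 d electrons.
For octahedral d² the high- and low-spin configurations coincide.
Configuration: t₂g² eg⁰ → 2 unpaired electrons.
μ(spin-only) = √[2(2+2)] = √8 ≈ 2.83 BM.

2.83 BM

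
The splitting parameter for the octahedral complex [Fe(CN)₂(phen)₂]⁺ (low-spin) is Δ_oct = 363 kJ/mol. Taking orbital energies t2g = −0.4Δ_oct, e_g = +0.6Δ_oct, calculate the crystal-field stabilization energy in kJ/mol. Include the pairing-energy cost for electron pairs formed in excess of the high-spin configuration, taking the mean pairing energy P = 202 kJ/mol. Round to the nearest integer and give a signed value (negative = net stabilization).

Ligand charges: 2×(-1) from CN⁻ and 2×(+0) from phen sum to -2; with overall charge +1, Fe is +3.
Fe is in group 8, so Fe³⁺ is d⁵ (8 − 3 = 5).
The d⁵ electrons fill as t2g^5 e_g^0.
Orbital CFSE = 5(-0.4) + 0(0.6) = -2.0Δ_oct = -2.0 × 363 = -726 kJ/mol.
Pairing penalty: 2 pairs vs 0 in the high-spin reference → 2 extra × P = 404 kJ/mol.
Overall CFSE = -726 + 404 = -322 kJ/mol.

-322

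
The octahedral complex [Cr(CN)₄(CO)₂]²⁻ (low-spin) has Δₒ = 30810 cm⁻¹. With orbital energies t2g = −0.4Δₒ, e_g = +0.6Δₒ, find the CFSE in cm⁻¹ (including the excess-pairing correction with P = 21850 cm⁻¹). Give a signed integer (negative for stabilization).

-27446

Ligand charges: 4×(-1) from CN⁻ and 2×(+0) from CO sum to -4; with overall charge -2, Cr is +2.
Cr sits in group 6; removing 2 electrons leaves Cr²⁺ with 6 − 2 = 4 d electrons.
Electron filling gives t2g^4 e_g^0.
CFSE(orbital) = 4×(-0.4Δₒ) + 0×(0.6Δₒ) = -1.6Δₒ; with Δₒ = 30810 cm⁻¹ that is -49296 cm⁻¹.
Pairing penalty: 1 pair vs 0 in the high-spin reference → 1 extra × P = 21850 cm⁻¹.
Combining: -49296 + 21850 = -27446 cm⁻¹.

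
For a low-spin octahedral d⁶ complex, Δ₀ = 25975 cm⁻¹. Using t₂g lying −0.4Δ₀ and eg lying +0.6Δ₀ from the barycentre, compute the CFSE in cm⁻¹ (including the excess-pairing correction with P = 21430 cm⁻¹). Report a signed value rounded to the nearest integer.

Configuration: t₂g⁶ eg⁰.
Orbital CFSE = 6(-0.4) + 0(0.6) = -2.4Δ₀ = -2.4 × 25975 = -62340 cm⁻¹.
Relative to high-spin t₂g⁴ eg² (1 paired), the low-spin configuration has 2 additional pairs, contributing +2 × 21430 = +42860 cm⁻¹.
Net CFSE = -62340 + 42860 = -19480 cm⁻¹.

-19480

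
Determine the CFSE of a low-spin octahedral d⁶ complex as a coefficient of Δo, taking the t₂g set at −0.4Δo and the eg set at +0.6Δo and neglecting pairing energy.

Configuration: t₂g⁶ eg⁰.
CFSE = 6(-0.4Δo) + 0(0.6Δo) = -2.4Δo + 0.0Δo = -2.4Δo.

-2.4 Δo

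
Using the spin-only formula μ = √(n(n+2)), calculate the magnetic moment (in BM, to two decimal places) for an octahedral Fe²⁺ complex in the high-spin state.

4.90 BM

Fe sits in group 8; removing 2 electrons leaves Fe²⁺ with 8 − 2 = 6 d electrons.
Configuration: t2g^4 e_g^2 → 4 unpaired electrons.
μ(spin-only) = √[4(4+2)] = √24 ≈ 4.90 BM.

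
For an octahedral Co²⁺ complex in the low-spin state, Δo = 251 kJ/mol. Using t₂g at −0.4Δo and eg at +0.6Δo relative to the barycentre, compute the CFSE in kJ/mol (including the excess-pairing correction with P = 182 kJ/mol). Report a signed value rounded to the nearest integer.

-270

Co sits in group 9; removing 2 electrons leaves Co²⁺ with 9 − 2 = 7 d electrons.
The d⁷ electrons fill as t₂g⁶ eg¹.
Orbital CFSE = 6(-0.4) + 1(0.6) = -1.8Δo = -1.8 × 251 = -452 kJ/mol.
Pairing penalty: 3 pairs vs 2 in the high-spin reference → 1 extra × P = 182 kJ/mol.
Combining: -452 + 182 = -270 kJ/mol.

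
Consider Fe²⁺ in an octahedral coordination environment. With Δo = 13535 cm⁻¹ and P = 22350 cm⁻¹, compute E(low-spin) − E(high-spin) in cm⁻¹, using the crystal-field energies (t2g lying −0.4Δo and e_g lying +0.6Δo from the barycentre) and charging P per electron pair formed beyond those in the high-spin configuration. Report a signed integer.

17630

Fe²⁺: group 8, so d-count = 8 − 2 = 6.
In the high-spin limit (t2g^4 e_g^2) the orbital term is -0.4Δo = -5414 cm⁻¹, with no excess pairing.
Low-spin t2g^6 e_g^0 gives -2.4Δo = -32484 cm⁻¹, but forming 2 extra pairs costs 2P = 44700 cm⁻¹, so E(LS) = -32484 + 44700 = 12216 cm⁻¹.
E(LS) − E(HS) = 12216 − (-5414) = 17630 cm⁻¹.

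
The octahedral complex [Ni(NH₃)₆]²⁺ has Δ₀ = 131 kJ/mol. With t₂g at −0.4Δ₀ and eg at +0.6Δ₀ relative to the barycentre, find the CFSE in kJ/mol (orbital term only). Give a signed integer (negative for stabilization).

NH₃ is neutral, so the +2 overall charge sits on Ni: oxidation state +2.
Group 10 minus oxidation state +2 gives a d⁸ configuration for Ni²⁺.
For octahedral d⁸ the high- and low-spin configurations coincide.
Electron filling gives t₂g⁶ eg².
CFSE(orbital) = 6×(-0.4Δ₀) + 2×(0.6Δ₀) = -1.2Δ₀; with Δ₀ = 131 kJ/mol that is -157 kJ/mol.

-157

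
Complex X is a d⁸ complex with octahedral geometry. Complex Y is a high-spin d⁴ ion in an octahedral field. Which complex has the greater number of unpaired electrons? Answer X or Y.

X: For octahedral d⁸ the high- and low-spin configurations coincide; t₂g⁶ eg² → 2 unpaired.
Y: t2g^3 e_g^1 → 4 unpaired.
So Y has more unpaired electrons.

Y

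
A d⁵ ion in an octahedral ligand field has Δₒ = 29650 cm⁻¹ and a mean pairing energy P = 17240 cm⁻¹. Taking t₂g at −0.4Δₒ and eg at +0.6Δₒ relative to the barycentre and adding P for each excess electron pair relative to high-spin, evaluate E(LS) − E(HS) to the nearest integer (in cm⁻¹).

High-spin d⁵ fills as t₂g³ eg² with CFSE 3(−0.4) + 2(+0.6) = 0.0Δₒ = 0 cm⁻¹.
For low-spin the configuration is t₂g⁵ eg⁰: orbital energy -2.0 × 29650 = -59300 cm⁻¹, and 2 additional pairs relative to high-spin add 34480 cm⁻¹, giving -24820 cm⁻¹.
The difference is -24820 − (0) = -24820 cm⁻¹, so low-spin lies lower.

-24820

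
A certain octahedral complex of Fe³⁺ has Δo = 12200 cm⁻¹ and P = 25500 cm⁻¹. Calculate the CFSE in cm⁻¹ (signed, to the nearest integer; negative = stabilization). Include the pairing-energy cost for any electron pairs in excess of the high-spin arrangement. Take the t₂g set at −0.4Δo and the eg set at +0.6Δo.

0

Fe sits in group 8; removing 3 electrons leaves Fe³⁺ with 8 − 3 = 5 d electrons.
With Δo < P the complex is high-spin.
Configuration: t₂g³ eg².
Orbital CFSE = 0.0Δo = 0.0 × 12200 = 0 cm⁻¹.
High-spin has no excess pairs, so no pairing correction applies.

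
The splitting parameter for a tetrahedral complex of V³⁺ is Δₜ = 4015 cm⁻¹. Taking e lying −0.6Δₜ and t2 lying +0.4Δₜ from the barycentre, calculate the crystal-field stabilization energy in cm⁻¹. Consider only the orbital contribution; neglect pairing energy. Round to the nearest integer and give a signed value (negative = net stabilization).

V is in group 5, so V³⁺ is d² (5 − 3 = 2).
Tetrahedral splitting is small, so the complex is high-spin.
The d² electrons fill as e^2 t2^0.
Orbital CFSE = 2(-0.6) + 0(0.4) = -1.2Δₜ = -1.2 × 4015 = -4818 cm⁻¹.

-4818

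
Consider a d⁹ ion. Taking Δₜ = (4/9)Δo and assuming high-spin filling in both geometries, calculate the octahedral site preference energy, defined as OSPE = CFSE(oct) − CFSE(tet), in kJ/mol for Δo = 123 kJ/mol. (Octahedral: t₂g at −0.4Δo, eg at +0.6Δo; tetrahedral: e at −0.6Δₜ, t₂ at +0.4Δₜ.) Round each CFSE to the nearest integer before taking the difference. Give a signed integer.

-52

Octahedral high-spin t2g^6 e_g^3: CFSE = -0.6 × 123 = -74 kJ/mol.
Tetrahedral: e^4 t2^5, CFSE = 4(−0.6) + 5(+0.4) = -0.4Δₜ = -0.4 × (4/9) × 123 = -22 kJ/mol.
Subtracting, OSPE = -74 − (-22) = -52 kJ/mol.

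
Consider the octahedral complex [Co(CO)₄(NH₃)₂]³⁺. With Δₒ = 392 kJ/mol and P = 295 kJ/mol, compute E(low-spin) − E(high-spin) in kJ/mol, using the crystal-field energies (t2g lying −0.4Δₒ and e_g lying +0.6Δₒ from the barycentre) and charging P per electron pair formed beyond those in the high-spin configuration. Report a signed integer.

-194

Ligand charges: 4×(+0) from CO and 2×(+0) from NH₃ sum to +0; with overall charge +3, Co is +3.
Group 9 minus oxidation state +3 gives a d⁶ configuration for Co³⁺.
In the high-spin limit (t2g^4 e_g^2) the orbital term is -0.4Δₒ = -157 kJ/mol, with no excess pairing.
For low-spin the configuration is t2g^6 e_g^0: orbital energy -2.4 × 392 = -941 kJ/mol, and 2 additional pairs relative to high-spin add 590 kJ/mol, giving -351 kJ/mol.
E(LS) − E(HS) = -351 − (-157) = -194 kJ/mol.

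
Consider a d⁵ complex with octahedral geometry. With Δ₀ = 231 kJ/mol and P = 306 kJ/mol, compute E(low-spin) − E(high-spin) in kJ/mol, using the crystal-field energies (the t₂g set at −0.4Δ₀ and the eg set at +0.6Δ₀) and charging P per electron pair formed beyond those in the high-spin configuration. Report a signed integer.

High-spin d⁵ fills as t₂g³ eg² with CFSE 3(−0.4) + 2(+0.6) = 0.0Δ₀ = 0 kJ/mol.
Low-spin: t₂g⁵ eg⁰, orbital CFSE = -2.0Δ₀ = -462 kJ/mol; plus 2 excess pairs × P = +612 kJ/mol; total 150 kJ/mol.
Thus E(LS) − E(HS) = 150 kJ/mol.

150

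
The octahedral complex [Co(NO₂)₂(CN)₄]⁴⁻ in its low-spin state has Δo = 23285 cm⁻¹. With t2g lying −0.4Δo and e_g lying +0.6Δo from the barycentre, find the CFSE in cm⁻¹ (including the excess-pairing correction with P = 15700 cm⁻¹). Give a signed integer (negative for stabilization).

-26213

Ligand charges: 2×(-1) from NO₂⁻ and 4×(-1) from CN⁻ sum to -6; with overall charge -4, Co is +2.
Co²⁺: group 9, so d-count = 9 − 2 = 7.
The d⁷ electrons fill as t2g^6 e_g^1.
Orbital CFSE = 6(-0.4) + 1(0.6) = -1.8Δo = -1.8 × 23285 = -41913 cm⁻¹.
High-spin d⁷ would be t2g^5 e_g^2 with 2 pairs; low-spin has 3, so 1 excess pair costs +1P = +15700 cm⁻¹.
Net CFSE = -41913 + 15700 = -26213 cm⁻¹.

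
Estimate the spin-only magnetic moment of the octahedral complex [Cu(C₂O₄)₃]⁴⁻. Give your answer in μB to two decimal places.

Each C₂O₄²⁻ contributes -2; 3 × (-2) = -6. With overall charge -4, Cu is in the +2 oxidation state.
Group 11 minus oxidation state +2 gives a d⁹ configuration for Cu²⁺.
Configuration: t₂g⁶ eg³ → 1 unpaired electron.
μ(spin-only) = √[1(1+2)] = √3 ≈ 1.73 μB.

1.73 μB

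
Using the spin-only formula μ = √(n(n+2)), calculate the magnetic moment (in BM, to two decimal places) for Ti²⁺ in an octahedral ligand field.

Ti is in group 4, so Ti²⁺ is d² (4 − 2 = 2).
Configuration: t₂g² eg⁰ → 2 unpaired electrons.
μ(spin-only) = √[2(2+2)] = √8 ≈ 2.83 BM.

2.83 BM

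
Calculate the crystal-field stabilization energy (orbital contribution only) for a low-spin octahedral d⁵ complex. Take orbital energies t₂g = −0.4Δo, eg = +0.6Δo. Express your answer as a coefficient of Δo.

Configuration: t₂g⁵ eg⁰.
CFSE = 5(-0.4Δo) + 0(0.6Δo) = -2.0Δo + 0.0Δo = -2.0Δo.

-2.0 Δo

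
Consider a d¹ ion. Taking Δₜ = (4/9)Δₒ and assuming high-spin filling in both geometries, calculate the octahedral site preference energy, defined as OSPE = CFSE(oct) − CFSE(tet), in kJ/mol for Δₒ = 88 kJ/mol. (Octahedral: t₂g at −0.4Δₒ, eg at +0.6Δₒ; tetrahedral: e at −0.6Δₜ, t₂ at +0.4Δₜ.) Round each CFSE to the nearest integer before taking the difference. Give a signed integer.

-12

In an octahedral site d¹ (HS) is t₂g¹ eg⁰, giving CFSE(oct) = -0.4Δₒ = -35 kJ/mol.
Tetrahedral e¹ t₂⁰ gives -0.6Δₜ = -0.6 × (4/9) × 88 = -23 kJ/mol.
OSPE = -35 − (-23) = -12 kJ/mol.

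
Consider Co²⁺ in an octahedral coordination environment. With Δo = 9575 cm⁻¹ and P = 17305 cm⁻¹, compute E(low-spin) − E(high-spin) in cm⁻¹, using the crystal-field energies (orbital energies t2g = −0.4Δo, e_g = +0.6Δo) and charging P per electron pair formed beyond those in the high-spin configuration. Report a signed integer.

Co sits in group 9; removing 2 electrons leaves Co²⁺ with 9 − 2 = 7 d electrons.
High-spin d⁷ fills as t2g^5 e_g^2 with CFSE 5(−0.4) + 2(+0.6) = -0.8Δo = -7660 cm⁻¹.
Low-spin: t2g^6 e_g^1, orbital CFSE = -1.8Δo = -17235 cm⁻¹; plus 1 excess pair × P = +17305 cm⁻¹; total 70 cm⁻¹.
The difference is 70 − (-7660) = 7730 cm⁻¹, so high-spin lies lower.

7730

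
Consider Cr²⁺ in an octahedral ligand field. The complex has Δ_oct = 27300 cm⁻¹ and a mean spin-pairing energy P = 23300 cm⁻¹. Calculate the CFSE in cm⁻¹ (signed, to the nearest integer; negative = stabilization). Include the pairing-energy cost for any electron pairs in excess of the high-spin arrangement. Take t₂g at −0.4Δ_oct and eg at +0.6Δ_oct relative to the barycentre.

Cr²⁺: group 6, so d-count = 6 − 2 = 4.
Here Δ_oct > P (27300 > 23300), so the low-spin state is favoured.
Filling d⁴ accordingly: t₂g⁴ eg⁰.
Orbital CFSE = -1.6Δ_oct = -1.6 × 27300 = -43680 cm⁻¹.
Excess pairs vs high-spin: 1 − 0 = 1; pairing cost = +23300 cm⁻¹.
Net CFSE = -43680 + 23300 = -20380 cm⁻¹.

-20380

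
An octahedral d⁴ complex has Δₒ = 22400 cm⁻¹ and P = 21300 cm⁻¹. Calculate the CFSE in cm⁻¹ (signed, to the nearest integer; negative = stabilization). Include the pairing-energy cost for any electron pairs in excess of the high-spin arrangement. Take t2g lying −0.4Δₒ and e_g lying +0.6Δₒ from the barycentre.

-14540

Δₒ > P, so pairing is preferred: the ground state is low-spin.
Filling d⁴ accordingly: t2g^4 e_g^0.
Orbital CFSE = -1.6Δₒ = -1.6 × 22400 = -35840 cm⁻¹.
Excess pairs vs high-spin: 1 − 0 = 1; pairing cost = +21300 cm⁻¹.
Net CFSE = -35840 + 21300 = -14540 cm⁻¹.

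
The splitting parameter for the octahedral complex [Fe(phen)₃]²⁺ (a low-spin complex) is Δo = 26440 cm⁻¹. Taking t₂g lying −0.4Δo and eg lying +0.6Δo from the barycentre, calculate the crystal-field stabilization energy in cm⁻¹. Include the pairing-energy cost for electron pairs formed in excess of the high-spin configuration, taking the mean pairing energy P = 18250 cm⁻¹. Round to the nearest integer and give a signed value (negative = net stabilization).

-26956

phen is neutral, so the +2 overall charge sits on Fe: oxidation state +2.
Fe sits in group 8; removing 2 electrons leaves Fe²⁺ with 8 − 2 = 6 d electrons.
The d⁶ electrons fill as t₂g⁶ eg⁰.
CFSE(orbital) = 6×(-0.4Δo) + 0×(0.6Δo) = -2.4Δo; with Δo = 26440 cm⁻¹ that is -63456 cm⁻¹.
High-spin d⁶ would be t₂g⁴ eg² with 1 pair; low-spin has 3, so 2 excess pairs cost +2P = +36500 cm⁻¹.
Combining: -63456 + 36500 = -26956 cm⁻¹.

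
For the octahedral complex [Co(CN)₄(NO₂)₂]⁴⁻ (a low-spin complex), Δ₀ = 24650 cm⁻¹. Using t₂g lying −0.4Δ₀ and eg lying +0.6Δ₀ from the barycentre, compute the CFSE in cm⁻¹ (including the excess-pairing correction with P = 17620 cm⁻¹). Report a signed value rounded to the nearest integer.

Ligand charges: 4×(-1) from CN⁻ and 2×(-1) from NO₂⁻ sum to -6; with overall charge -4, Co is +2.
Co²⁺: group 9, so d-count = 9 − 2 = 7.
Configuration: t₂g⁶ eg¹.
CFSE(orbital) = 6×(-0.4Δ₀) + 1×(0.6Δ₀) = -1.8Δ₀; with Δ₀ = 24650 cm⁻¹ that is -44370 cm⁻¹.
High-spin d⁷ would be t₂g⁵ eg² with 2 pairs; low-spin has 3, so 1 excess pair costs +1P = +17620 cm⁻¹.
Combining: -44370 + 17620 = -26750 cm⁻¹.

-26750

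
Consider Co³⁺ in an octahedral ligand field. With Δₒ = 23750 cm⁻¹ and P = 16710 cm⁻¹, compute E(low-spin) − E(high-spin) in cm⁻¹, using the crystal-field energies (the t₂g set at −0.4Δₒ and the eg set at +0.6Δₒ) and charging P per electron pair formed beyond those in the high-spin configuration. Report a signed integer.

-14080

Co sits in group 9; removing 3 electrons leaves Co³⁺ with 9 − 3 = 6 d electrons.
High-spin d⁶ fills as t₂g⁴ eg² with CFSE 4(−0.4) + 2(+0.6) = -0.4Δₒ = -9500 cm⁻¹.
Low-spin t₂g⁶ eg⁰ gives -2.4Δₒ = -57000 cm⁻¹, but forming 2 extra pairs costs 2P = 33420 cm⁻¹, so E(LS) = -57000 + 33420 = -23580 cm⁻¹.
E(LS) − E(HS) = -23580 − (-9500) = -14080 cm⁻¹.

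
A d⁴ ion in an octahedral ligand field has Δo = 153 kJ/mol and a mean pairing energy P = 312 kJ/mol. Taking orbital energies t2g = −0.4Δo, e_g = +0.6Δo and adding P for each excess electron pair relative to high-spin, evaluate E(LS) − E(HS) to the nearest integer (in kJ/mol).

In the high-spin limit (t2g^3 e_g^1) the orbital term is -0.6Δo = -92 kJ/mol, with no excess pairing.
Low-spin t2g^4 e_g^0 gives -1.6Δo = -245 kJ/mol, but forming 1 extra pair costs 1P = 312 kJ/mol, so E(LS) = -245 + 312 = 67 kJ/mol.
The difference is 67 − (-92) = 159 kJ/mol, so high-spin lies lower.

159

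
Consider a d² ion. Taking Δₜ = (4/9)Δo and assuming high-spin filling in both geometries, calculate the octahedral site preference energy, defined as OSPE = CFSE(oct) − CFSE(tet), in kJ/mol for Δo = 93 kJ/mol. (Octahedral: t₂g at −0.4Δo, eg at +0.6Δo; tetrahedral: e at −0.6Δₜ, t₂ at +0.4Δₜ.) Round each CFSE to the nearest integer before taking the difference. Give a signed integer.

-24

Octahedral (high-spin): t₂g² eg⁰, CFSE = 2(−0.4) + 0(+0.6) = -0.8Δo = -0.8 × 93 = -74 kJ/mol.
In a tetrahedral site the filling is e² t₂⁰: CFSE(tet) = -1.2Δₜ = -1.2 × (4/9)(93) = -50 kJ/mol.
Subtracting, OSPE = -74 − (-50) = -24 kJ/mol.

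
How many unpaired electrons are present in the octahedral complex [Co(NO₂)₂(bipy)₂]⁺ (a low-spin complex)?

0

Ligand charges: 2×(-1) from NO₂⁻ and 2×(+0) from bipy sum to -2; with overall charge +1, Co is +3.
Co is in group 9, so Co³⁺ is d⁶ (9 − 3 = 6).
Configuration: t₂g⁶ eg⁰, giving 0 unpaired electrons.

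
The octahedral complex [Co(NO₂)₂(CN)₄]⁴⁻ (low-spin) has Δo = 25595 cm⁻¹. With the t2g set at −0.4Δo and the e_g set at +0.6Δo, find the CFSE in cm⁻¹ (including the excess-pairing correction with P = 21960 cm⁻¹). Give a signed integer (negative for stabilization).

-24111

Ligand charges: 2×(-1) from NO₂⁻ and 4×(-1) from CN⁻ sum to -6; with overall charge -4, Co is +2.
Co sits in group 9; removing 2 electrons leaves Co²⁺ with 9 − 2 = 7 d electrons.
Configuration: t2g^6 e_g^1.
The orbital stabilization is -1.8Δo = -1.8 × 25595 = -46071 cm⁻¹.
Pairing penalty: 3 pairs vs 2 in the high-spin reference → 1 extra × P = 21960 cm⁻¹.
Combining: -46071 + 21960 = -24111 cm⁻¹.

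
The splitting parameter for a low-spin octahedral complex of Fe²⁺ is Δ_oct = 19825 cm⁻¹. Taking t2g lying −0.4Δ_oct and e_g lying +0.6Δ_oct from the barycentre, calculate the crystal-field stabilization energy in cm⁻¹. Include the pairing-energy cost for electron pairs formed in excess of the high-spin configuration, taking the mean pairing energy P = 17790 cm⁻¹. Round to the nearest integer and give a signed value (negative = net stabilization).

Group 8 minus oxidation state +2 gives a d⁶ configuration for Fe²⁺.
Electron filling gives t2g^6 e_g^0.
The orbital stabilization is -2.4Δ_oct = -2.4 × 19825 = -47580 cm⁻¹.
Pairing penalty: 3 pairs vs 1 in the high-spin reference → 2 extra × P = 35580 cm⁻¹.
Net CFSE = -47580 + 35580 = -12000 cm⁻¹.

-12000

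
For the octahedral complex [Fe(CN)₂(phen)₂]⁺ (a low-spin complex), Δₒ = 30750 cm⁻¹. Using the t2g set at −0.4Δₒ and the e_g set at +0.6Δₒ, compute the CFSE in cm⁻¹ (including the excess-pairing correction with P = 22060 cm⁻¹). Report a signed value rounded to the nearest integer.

-17380

Ligand charges: 2×(-1) from CN⁻ and 2×(+0) from phen sum to -2; with overall charge +1, Fe is +3.
Fe³⁺: group 8, so d-count = 8 − 3 = 5.
Electron filling gives t2g^5 e_g^0.
CFSE(orbital) = 5×(-0.4Δₒ) + 0×(0.6Δₒ) = -2.0Δₒ; with Δₒ = 30750 cm⁻¹ that is -61500 cm⁻¹.
Pairing penalty: 2 pairs vs 0 in the high-spin reference → 2 extra × P = 44120 cm⁻¹.
Combining: -61500 + 44120 = -17380 cm⁻¹.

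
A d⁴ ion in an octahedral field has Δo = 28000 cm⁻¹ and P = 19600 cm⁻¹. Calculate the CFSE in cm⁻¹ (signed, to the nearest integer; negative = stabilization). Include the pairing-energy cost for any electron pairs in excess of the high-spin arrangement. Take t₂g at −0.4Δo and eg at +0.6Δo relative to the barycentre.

Here Δo > P (28000 > 19600), so the low-spin state is favoured.
Configuration: t₂g⁴ eg⁰.
Orbital CFSE = -1.6Δo = -1.6 × 28000 = -44800 cm⁻¹.
Excess pairs vs high-spin: 1 − 0 = 1; pairing cost = +19600 cm⁻¹.
Net CFSE = -44800 + 19600 = -25200 cm⁻¹.

-25200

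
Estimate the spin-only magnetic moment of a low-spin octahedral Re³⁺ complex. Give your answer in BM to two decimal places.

Re sits in group 7; removing 3 electrons leaves Re³⁺ with 7 − 3 = 4 d electrons.
Configuration: t₂g⁴ eg⁰ → 2 unpaired electrons.
μ(spin-only) = √[2(2+2)] = √8 ≈ 2.83 BM.

2.83 BM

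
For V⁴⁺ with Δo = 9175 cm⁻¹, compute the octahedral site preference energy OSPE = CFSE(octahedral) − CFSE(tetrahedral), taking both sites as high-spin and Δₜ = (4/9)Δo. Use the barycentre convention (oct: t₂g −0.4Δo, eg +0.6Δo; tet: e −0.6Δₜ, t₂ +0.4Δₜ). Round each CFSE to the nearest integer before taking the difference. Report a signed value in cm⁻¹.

V⁴⁺: group 5, so d-count = 5 − 4 = 1.
Octahedral (high-spin): t₂g¹ eg⁰, CFSE = 1(−0.4) + 0(+0.6) = -0.4Δo = -0.4 × 9175 = -3670 cm⁻¹.
Tetrahedral e¹ t₂⁰ gives -0.6Δₜ = -0.6 × (4/9) × 9175 = -2447 cm⁻¹.
OSPE = -3670 − (-2447) = -1223 cm⁻¹.

-1223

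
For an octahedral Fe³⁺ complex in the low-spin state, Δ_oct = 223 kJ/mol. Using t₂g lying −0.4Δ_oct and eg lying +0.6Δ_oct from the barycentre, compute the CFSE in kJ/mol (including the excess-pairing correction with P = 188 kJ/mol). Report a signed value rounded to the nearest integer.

Fe sits in group 8; removing 3 electrons leaves Fe³⁺ with 8 − 3 = 5 d electrons.
Electron filling gives t₂g⁵ eg⁰.
Orbital CFSE = 5(-0.4) + 0(0.6) = -2.0Δ_oct = -2.0 × 223 = -446 kJ/mol.
Pairing penalty: 2 pairs vs 0 in the high-spin reference → 2 extra × P = 376 kJ/mol.
Combining: -446 + 376 = -70 kJ/mol.

-70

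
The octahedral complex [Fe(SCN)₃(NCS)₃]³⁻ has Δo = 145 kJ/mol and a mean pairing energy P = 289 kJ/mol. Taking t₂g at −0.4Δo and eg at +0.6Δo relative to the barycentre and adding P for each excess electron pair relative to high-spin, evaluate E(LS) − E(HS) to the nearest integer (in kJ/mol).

288

Ligand charges: 3×(-1) from SCN⁻ and 3×(-1) from NCS⁻ sum to -6; with overall charge -3, Fe is +3.
Fe sits in group 8; removing 3 electrons leaves Fe³⁺ with 8 − 3 = 5 d electrons.
High-spin: t₂g³ eg², CFSE = 0.0Δo = 0 kJ/mol.
Low-spin: t₂g⁵ eg⁰, orbital CFSE = -2.0Δo = -290 kJ/mol; plus 2 excess pairs × P = +578 kJ/mol; total 288 kJ/mol.
E(LS) − E(HS) = 288 − (0) = 288 kJ/mol.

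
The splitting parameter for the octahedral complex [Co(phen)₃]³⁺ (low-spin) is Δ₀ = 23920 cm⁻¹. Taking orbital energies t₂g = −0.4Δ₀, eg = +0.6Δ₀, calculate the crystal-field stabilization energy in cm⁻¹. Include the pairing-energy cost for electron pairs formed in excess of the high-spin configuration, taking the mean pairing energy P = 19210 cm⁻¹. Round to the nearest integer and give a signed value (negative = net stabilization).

phen is neutral, so the +3 overall charge sits on Co: oxidation state +3.
Co³⁺: group 9, so d-count = 9 − 3 = 6.
The d⁶ electrons fill as t₂g⁶ eg⁰.
The orbital stabilization is -2.4Δ₀ = -2.4 × 23920 = -57408 cm⁻¹.
High-spin d⁶ would be t₂g⁴ eg² with 1 pair; low-spin has 3, so 2 excess pairs cost +2P = +38420 cm⁻¹.
Overall CFSE = -57408 + 38420 = -18988 cm⁻¹.

-18988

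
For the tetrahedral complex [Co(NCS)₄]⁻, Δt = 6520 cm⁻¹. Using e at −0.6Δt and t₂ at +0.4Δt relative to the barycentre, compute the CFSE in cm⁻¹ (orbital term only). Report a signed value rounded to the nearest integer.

Each NCS⁻ contributes -1; 4 × (-1) = -4. With overall charge -1, Co is in the +3 oxidation state.
Co³⁺: group 9, so d-count = 9 − 3 = 6.
Tetrahedral splitting is small, so the complex is high-spin.
Electron filling gives e³ t₂³.
The orbital stabilization is -0.6Δt = -0.6 × 6520 = -3912 cm⁻¹.

-3912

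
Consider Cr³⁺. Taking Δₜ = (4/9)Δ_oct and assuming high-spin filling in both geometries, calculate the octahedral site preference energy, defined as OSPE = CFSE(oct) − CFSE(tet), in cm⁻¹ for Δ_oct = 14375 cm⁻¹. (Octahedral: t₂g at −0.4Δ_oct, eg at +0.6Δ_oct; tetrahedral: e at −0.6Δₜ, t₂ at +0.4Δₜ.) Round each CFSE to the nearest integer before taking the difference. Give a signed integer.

-12139

Cr is in group 6, so Cr³⁺ is d³ (6 − 3 = 3).
Octahedral (high-spin): t₂g³ eg⁰, CFSE = 3(−0.4) + 0(+0.6) = -1.2Δ_oct = -1.2 × 14375 = -17250 cm⁻¹.
In a tetrahedral site the filling is e² t₂¹: CFSE(tet) = -0.8Δₜ = -0.8 × (4/9)(14375) = -5111 cm⁻¹.
OSPE = CFSE(oct) − CFSE(tet) = -17250 − (-5111) = -12139 cm⁻¹.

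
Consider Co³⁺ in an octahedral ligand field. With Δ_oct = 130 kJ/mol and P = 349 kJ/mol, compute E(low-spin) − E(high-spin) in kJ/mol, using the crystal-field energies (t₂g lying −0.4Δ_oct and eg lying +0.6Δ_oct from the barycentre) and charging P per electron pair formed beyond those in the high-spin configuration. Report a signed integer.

438

Co is in group 9, so Co³⁺ is d⁶ (9 − 3 = 6).
In the high-spin limit (t₂g⁴ eg²) the orbital term is -0.4Δ_oct = -52 kJ/mol, with no excess pairing.
Low-spin: t₂g⁶ eg⁰, orbital CFSE = -2.4Δ_oct = -312 kJ/mol; plus 2 excess pairs × P = +698 kJ/mol; total 386 kJ/mol.
Thus E(LS) − E(HS) = 438 kJ/mol.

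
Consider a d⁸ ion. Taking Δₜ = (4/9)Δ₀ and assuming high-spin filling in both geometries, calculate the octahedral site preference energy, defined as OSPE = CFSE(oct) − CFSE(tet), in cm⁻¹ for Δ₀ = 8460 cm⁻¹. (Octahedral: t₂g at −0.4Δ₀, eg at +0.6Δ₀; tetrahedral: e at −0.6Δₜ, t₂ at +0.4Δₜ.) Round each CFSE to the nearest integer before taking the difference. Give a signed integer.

Octahedral (high-spin): t₂g⁶ eg², CFSE = 6(−0.4) + 2(+0.6) = -1.2Δ₀ = -1.2 × 8460 = -10152 cm⁻¹.
Tetrahedral e⁴ t₂⁴ gives -0.8Δₜ = -0.8 × (4/9) × 8460 = -3008 cm⁻¹.
OSPE = -10152 − (-3008) = -7144 cm⁻¹.

-7144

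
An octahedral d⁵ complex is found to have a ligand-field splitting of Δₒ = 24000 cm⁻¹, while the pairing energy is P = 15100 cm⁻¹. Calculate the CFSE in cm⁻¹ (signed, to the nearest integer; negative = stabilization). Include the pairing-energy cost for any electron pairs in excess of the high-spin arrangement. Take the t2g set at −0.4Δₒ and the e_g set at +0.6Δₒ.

Since Δₒ = 24000 cm⁻¹ > P = 15100 cm⁻¹, the complex adopts the low-spin configuration.
That gives t2g^5 e_g^0.
Orbital CFSE = -2.0Δₒ = -2.0 × 24000 = -48000 cm⁻¹.
Excess pairs vs high-spin: 2 − 0 = 2; pairing cost = +30200 cm⁻¹.
Net CFSE = -48000 + 30200 = -17800 cm⁻¹.

-17800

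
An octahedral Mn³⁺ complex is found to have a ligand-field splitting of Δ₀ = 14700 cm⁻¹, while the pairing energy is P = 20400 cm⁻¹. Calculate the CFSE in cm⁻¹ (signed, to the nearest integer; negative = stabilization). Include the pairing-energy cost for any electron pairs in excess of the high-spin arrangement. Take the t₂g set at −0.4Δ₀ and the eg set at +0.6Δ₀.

-8820

Group 7 minus oxidation state +3 gives a d⁴ configuration for Mn³⁺.
Here Δ₀ < P (14700 < 20400), so the high-spin state is favoured.
That gives t₂g³ eg¹.
Orbital CFSE = -0.6Δ₀ = -0.6 × 14700 = -8820 cm⁻¹.
High-spin has no excess pairs, so no pairing correction applies.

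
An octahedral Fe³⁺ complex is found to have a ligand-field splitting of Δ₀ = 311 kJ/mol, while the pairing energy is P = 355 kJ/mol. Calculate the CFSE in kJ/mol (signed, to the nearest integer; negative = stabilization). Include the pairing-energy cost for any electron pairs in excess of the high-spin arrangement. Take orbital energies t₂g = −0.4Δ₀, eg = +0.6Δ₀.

0

Fe is in group 8, so Fe³⁺ is d⁵ (8 − 3 = 5).
With Δ₀ < P the complex is high-spin.
That gives t₂g³ eg².
Orbital CFSE = 0.0Δ₀ = 0.0 × 311 = 0 kJ/mol.
High-spin has no excess pairs, so no pairing correction applies.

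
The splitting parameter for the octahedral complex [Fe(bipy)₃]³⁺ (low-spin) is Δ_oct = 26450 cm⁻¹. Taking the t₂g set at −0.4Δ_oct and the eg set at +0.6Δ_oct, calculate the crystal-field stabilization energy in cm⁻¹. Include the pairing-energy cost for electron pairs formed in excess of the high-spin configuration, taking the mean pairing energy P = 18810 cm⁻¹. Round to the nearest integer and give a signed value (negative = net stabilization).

-15280

bipy is neutral, so the +3 overall charge sits on Fe: oxidation state +3.
Fe is in group 8, so Fe³⁺ is d⁵ (8 − 3 = 5).
Electron filling gives t₂g⁵ eg⁰.
The orbital stabilization is -2.0Δ_oct = -2.0 × 26450 = -52900 cm⁻¹.
Relative to high-spin t₂g³ eg² (0 paired), the low-spin configuration has 2 additional pairs, contributing +2 × 18810 = +37620 cm⁻¹.
Combining: -52900 + 37620 = -15280 cm⁻¹.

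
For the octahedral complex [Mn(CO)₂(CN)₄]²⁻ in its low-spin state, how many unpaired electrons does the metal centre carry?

Ligand charges: 2×(+0) from CO and 4×(-1) from CN⁻ sum to -4; with overall charge -2, Mn is +2.
Group 7 minus oxidation state +2 gives a d⁵ configuration for Mn²⁺.
Configuration: t₂g⁵ eg⁰, giving 1 unpaired electron.

1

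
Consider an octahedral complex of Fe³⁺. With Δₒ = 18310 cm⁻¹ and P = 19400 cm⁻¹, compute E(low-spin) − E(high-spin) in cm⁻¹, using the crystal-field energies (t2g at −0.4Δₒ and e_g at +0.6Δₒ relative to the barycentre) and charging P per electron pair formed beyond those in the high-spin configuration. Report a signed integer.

Fe³⁺: group 8, so d-count = 8 − 3 = 5.
High-spin d⁵ fills as t2g^3 e_g^2 with CFSE 3(−0.4) + 2(+0.6) = 0.0Δₒ = 0 cm⁻¹.
Low-spin: t2g^5 e_g^0, orbital CFSE = -2.0Δₒ = -36620 cm⁻¹; plus 2 excess pairs × P = +38800 cm⁻¹; total 2180 cm⁻¹.
The difference is 2180 − (0) = 2180 cm⁻¹, so high-spin lies lower.

2180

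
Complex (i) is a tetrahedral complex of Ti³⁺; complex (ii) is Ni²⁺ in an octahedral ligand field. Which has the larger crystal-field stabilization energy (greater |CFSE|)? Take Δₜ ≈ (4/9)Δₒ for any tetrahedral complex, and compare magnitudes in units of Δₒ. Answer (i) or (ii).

(i): Ti sits in group 4; removing 3 electrons leaves Ti³⁺ with 4 − 3 = 1 d electrons; Tetrahedral splitting is small, so the complex is high-spin; e^1 t2^0, CFSE = -0.6Δₜ ≈ -0.27Δₒ.
(ii): Ni sits in group 10; removing 2 electrons leaves Ni²⁺ with 10 − 2 = 8 d electrons; t₂g⁶ eg², CFSE = -1.2Δₒ.
So (ii) has the larger |CFSE|.

(ii)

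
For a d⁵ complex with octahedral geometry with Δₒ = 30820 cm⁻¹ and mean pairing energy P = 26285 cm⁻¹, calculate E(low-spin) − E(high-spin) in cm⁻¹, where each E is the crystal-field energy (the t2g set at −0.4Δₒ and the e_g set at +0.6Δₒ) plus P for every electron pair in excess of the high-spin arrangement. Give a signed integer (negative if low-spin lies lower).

-9070

High-spin: t2g^3 e_g^2, CFSE = 0.0Δₒ = 0 cm⁻¹.
Low-spin: t2g^5 e_g^0, orbital CFSE = -2.0Δₒ = -61640 cm⁻¹; plus 2 excess pairs × P = +52570 cm⁻¹; total -9070 cm⁻¹.
E(LS) − E(HS) = -9070 − (0) = -9070 cm⁻¹.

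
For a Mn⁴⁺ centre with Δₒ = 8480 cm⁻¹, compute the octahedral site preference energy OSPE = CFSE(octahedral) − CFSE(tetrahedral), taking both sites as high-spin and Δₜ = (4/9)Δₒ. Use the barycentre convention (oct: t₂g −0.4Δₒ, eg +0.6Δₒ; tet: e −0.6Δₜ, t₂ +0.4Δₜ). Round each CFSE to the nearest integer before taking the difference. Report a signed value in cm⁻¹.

-7161

Group 7 minus oxidation state +4 gives a d³ configuration for Mn⁴⁺.
In an octahedral site d³ (HS) is t₂g³ eg⁰, giving CFSE(oct) = -1.2Δₒ = -10176 cm⁻¹.
Tetrahedral: e² t₂¹, CFSE = 2(−0.6) + 1(+0.4) = -0.8Δₜ = -0.8 × (4/9) × 8480 = -3015 cm⁻¹.
OSPE = CFSE(oct) − CFSE(tet) = -10176 − (-3015) = -7161 cm⁻¹.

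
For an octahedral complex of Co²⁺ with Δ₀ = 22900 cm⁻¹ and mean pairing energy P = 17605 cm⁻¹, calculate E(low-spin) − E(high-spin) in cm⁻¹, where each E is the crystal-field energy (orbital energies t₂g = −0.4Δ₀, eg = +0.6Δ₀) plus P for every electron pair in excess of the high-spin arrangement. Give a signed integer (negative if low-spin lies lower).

Group 9 minus oxidation state +2 gives a d⁷ configuration for Co²⁺.
High-spin: t₂g⁵ eg², CFSE = -0.8Δ₀ = -18320 cm⁻¹.
Low-spin: t₂g⁶ eg¹, orbital CFSE = -1.8Δ₀ = -41220 cm⁻¹; plus 1 excess pair × P = +17605 cm⁻¹; total -23615 cm⁻¹.
The difference is -23615 − (-18320) = -5295 cm⁻¹, so low-spin lies lower.

-5295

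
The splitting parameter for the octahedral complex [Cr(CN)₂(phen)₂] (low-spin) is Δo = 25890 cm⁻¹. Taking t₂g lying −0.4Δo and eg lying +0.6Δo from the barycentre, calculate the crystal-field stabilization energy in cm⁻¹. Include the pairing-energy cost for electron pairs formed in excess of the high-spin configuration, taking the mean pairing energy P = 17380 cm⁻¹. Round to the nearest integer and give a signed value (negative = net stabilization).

Ligand charges: 2×(-1) from CN⁻ and 2×(+0) from phen sum to -2; with overall charge +0, Cr is +2.
Group 6 minus oxidation state +2 gives a d⁴ configuration for Cr²⁺.
The d⁴ electrons fill as t₂g⁴ eg⁰.
CFSE(orbital) = 4×(-0.4Δo) + 0×(0.6Δo) = -1.6Δo; with Δo = 25890 cm⁻¹ that is -41424 cm⁻¹.
Relative to high-spin t₂g³ eg¹ (0 paired), the low-spin configuration has 1 additional pair, contributing +1 × 17380 = +17380 cm⁻¹.
Combining: -41424 + 17380 = -24044 cm⁻¹.

-24044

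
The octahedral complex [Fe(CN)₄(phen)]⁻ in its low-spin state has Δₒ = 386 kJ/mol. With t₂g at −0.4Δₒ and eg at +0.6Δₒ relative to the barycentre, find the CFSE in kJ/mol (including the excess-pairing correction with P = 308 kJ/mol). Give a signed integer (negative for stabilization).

-156

Ligand charges: 4×(-1) from CN⁻ and 1×(+0) from phen sum to -4; with overall charge -1, Fe is +3.
Group 8 minus oxidation state +3 gives a d⁵ configuration for Fe³⁺.
The d⁵ electrons fill as t₂g⁵ eg⁰.
The orbital stabilization is -2.0Δₒ = -2.0 × 386 = -772 kJ/mol.
Pairing penalty: 2 pairs vs 0 in the high-spin reference → 2 extra × P = 616 kJ/mol.
Combining: -772 + 616 = -156 kJ/mol.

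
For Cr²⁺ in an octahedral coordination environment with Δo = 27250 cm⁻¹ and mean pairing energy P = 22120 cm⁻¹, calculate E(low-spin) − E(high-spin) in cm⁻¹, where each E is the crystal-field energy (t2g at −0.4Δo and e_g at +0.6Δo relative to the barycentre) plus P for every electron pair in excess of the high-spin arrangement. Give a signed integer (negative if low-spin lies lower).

-5130

Cr is in group 6, so Cr²⁺ is d⁴ (6 − 2 = 4).
In the high-spin limit (t2g^3 e_g^1) the orbital term is -0.6Δo = -16350 cm⁻¹, with no excess pairing.
For low-spin the configuration is t2g^4 e_g^0: orbital energy -1.6 × 27250 = -43600 cm⁻¹, and 1 additional pair relative to high-spin adds 22120 cm⁻¹, giving -21480 cm⁻¹.
E(LS) − E(HS) = -21480 − (-16350) = -5130 cm⁻¹.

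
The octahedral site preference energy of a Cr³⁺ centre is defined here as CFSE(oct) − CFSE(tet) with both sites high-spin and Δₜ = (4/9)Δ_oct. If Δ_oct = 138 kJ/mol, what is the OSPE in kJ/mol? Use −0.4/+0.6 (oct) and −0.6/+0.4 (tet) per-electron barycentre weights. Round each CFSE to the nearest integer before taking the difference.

Group 6 minus oxidation state +3 gives a d³ configuration for Cr³⁺.
In an octahedral site d³ (HS) is t₂g³ eg⁰, giving CFSE(oct) = -1.2Δ_oct = -166 kJ/mol.
Tetrahedral: e² t₂¹, CFSE = 2(−0.6) + 1(+0.4) = -0.8Δₜ = -0.8 × (4/9) × 138 = -49 kJ/mol.
Subtracting, OSPE = -166 − (-49) = -117 kJ/mol.

-117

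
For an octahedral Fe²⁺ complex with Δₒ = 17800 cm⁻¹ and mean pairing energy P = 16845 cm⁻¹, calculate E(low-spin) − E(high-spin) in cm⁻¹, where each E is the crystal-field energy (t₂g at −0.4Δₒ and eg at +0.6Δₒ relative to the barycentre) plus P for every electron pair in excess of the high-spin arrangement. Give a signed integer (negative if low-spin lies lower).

-1910

Fe²⁺: group 8, so d-count = 8 − 2 = 6.
High-spin: t₂g⁴ eg², CFSE = -0.4Δₒ = -7120 cm⁻¹.
Low-spin t₂g⁶ eg⁰ gives -2.4Δₒ = -42720 cm⁻¹, but forming 2 extra pairs costs 2P = 33690 cm⁻¹, so E(LS) = -42720 + 33690 = -9030 cm⁻¹.
The difference is -9030 − (-7120) = -1910 cm⁻¹, so low-spin lies lower.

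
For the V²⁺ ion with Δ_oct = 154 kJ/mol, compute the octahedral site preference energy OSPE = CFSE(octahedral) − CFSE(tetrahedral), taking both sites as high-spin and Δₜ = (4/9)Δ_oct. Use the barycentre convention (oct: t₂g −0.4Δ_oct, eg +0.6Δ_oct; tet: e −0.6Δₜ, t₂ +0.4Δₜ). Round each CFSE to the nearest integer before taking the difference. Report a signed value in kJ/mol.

-130

V sits in group 5; removing 2 electrons leaves V²⁺ with 5 − 2 = 3 d electrons.
In an octahedral site d³ (HS) is t₂g³ eg⁰, giving CFSE(oct) = -1.2Δ_oct = -185 kJ/mol.
In a tetrahedral site the filling is e² t₂¹: CFSE(tet) = -0.8Δₜ = -0.8 × (4/9)(154) = -55 kJ/mol.
OSPE = -185 − (-55) = -130 kJ/mol.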